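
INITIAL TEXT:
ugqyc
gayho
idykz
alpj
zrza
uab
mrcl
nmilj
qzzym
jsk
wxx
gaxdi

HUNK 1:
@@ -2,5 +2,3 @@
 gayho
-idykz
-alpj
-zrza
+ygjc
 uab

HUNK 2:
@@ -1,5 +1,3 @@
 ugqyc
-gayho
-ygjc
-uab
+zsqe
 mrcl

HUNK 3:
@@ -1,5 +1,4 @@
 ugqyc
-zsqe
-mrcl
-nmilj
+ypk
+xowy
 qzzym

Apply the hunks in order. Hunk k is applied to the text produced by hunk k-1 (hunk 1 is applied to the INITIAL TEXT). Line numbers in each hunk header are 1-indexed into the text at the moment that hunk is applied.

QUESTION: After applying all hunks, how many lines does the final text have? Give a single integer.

Hunk 1: at line 2 remove [idykz,alpj,zrza] add [ygjc] -> 10 lines: ugqyc gayho ygjc uab mrcl nmilj qzzym jsk wxx gaxdi
Hunk 2: at line 1 remove [gayho,ygjc,uab] add [zsqe] -> 8 lines: ugqyc zsqe mrcl nmilj qzzym jsk wxx gaxdi
Hunk 3: at line 1 remove [zsqe,mrcl,nmilj] add [ypk,xowy] -> 7 lines: ugqyc ypk xowy qzzym jsk wxx gaxdi
Final line count: 7

Answer: 7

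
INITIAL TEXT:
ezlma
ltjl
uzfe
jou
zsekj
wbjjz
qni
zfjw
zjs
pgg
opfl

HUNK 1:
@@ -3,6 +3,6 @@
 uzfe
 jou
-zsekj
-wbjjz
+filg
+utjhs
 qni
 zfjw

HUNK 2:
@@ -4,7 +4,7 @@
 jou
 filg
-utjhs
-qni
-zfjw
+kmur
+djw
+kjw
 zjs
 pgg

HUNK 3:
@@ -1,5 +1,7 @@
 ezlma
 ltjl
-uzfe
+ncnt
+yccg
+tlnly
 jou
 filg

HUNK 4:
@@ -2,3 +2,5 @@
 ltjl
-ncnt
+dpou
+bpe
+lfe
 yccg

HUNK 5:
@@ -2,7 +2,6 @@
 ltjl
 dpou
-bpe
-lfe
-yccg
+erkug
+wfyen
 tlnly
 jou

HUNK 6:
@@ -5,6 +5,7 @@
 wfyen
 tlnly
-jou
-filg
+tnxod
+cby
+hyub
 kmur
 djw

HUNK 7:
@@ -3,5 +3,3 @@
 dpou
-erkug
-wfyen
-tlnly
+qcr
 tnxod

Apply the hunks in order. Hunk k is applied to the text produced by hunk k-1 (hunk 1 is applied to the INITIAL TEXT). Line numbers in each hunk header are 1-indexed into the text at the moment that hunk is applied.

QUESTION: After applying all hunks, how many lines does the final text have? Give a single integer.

Hunk 1: at line 3 remove [zsekj,wbjjz] add [filg,utjhs] -> 11 lines: ezlma ltjl uzfe jou filg utjhs qni zfjw zjs pgg opfl
Hunk 2: at line 4 remove [utjhs,qni,zfjw] add [kmur,djw,kjw] -> 11 lines: ezlma ltjl uzfe jou filg kmur djw kjw zjs pgg opfl
Hunk 3: at line 1 remove [uzfe] add [ncnt,yccg,tlnly] -> 13 lines: ezlma ltjl ncnt yccg tlnly jou filg kmur djw kjw zjs pgg opfl
Hunk 4: at line 2 remove [ncnt] add [dpou,bpe,lfe] -> 15 lines: ezlma ltjl dpou bpe lfe yccg tlnly jou filg kmur djw kjw zjs pgg opfl
Hunk 5: at line 2 remove [bpe,lfe,yccg] add [erkug,wfyen] -> 14 lines: ezlma ltjl dpou erkug wfyen tlnly jou filg kmur djw kjw zjs pgg opfl
Hunk 6: at line 5 remove [jou,filg] add [tnxod,cby,hyub] -> 15 lines: ezlma ltjl dpou erkug wfyen tlnly tnxod cby hyub kmur djw kjw zjs pgg opfl
Hunk 7: at line 3 remove [erkug,wfyen,tlnly] add [qcr] -> 13 lines: ezlma ltjl dpou qcr tnxod cby hyub kmur djw kjw zjs pgg opfl
Final line count: 13

Answer: 13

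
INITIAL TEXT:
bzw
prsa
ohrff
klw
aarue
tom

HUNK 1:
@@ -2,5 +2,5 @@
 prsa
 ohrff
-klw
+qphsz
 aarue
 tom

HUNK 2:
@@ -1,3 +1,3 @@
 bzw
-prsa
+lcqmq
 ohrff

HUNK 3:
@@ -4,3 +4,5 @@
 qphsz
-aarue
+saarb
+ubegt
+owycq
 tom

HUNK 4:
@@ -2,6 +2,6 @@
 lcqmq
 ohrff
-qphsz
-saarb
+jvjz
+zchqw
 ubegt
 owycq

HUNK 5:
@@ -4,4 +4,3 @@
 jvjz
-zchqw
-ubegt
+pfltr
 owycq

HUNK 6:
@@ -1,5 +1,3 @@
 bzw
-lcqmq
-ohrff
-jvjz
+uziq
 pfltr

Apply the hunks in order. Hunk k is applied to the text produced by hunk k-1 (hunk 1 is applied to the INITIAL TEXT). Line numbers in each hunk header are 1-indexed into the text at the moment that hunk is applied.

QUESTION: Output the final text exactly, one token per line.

Answer: bzw
uziq
pfltr
owycq
tom

Derivation:
Hunk 1: at line 2 remove [klw] add [qphsz] -> 6 lines: bzw prsa ohrff qphsz aarue tom
Hunk 2: at line 1 remove [prsa] add [lcqmq] -> 6 lines: bzw lcqmq ohrff qphsz aarue tom
Hunk 3: at line 4 remove [aarue] add [saarb,ubegt,owycq] -> 8 lines: bzw lcqmq ohrff qphsz saarb ubegt owycq tom
Hunk 4: at line 2 remove [qphsz,saarb] add [jvjz,zchqw] -> 8 lines: bzw lcqmq ohrff jvjz zchqw ubegt owycq tom
Hunk 5: at line 4 remove [zchqw,ubegt] add [pfltr] -> 7 lines: bzw lcqmq ohrff jvjz pfltr owycq tom
Hunk 6: at line 1 remove [lcqmq,ohrff,jvjz] add [uziq] -> 5 lines: bzw uziq pfltr owycq tom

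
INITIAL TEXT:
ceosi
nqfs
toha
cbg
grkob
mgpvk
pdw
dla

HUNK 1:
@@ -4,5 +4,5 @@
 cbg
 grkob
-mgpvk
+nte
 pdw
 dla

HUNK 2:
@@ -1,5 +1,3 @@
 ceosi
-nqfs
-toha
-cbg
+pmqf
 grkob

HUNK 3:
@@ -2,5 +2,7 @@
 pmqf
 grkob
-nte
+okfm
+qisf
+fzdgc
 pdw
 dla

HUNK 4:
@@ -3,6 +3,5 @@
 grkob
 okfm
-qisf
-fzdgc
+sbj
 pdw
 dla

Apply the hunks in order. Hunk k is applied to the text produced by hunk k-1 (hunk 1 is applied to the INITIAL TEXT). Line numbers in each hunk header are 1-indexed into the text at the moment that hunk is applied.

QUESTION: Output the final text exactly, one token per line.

Answer: ceosi
pmqf
grkob
okfm
sbj
pdw
dla

Derivation:
Hunk 1: at line 4 remove [mgpvk] add [nte] -> 8 lines: ceosi nqfs toha cbg grkob nte pdw dla
Hunk 2: at line 1 remove [nqfs,toha,cbg] add [pmqf] -> 6 lines: ceosi pmqf grkob nte pdw dla
Hunk 3: at line 2 remove [nte] add [okfm,qisf,fzdgc] -> 8 lines: ceosi pmqf grkob okfm qisf fzdgc pdw dla
Hunk 4: at line 3 remove [qisf,fzdgc] add [sbj] -> 7 lines: ceosi pmqf grkob okfm sbj pdw dla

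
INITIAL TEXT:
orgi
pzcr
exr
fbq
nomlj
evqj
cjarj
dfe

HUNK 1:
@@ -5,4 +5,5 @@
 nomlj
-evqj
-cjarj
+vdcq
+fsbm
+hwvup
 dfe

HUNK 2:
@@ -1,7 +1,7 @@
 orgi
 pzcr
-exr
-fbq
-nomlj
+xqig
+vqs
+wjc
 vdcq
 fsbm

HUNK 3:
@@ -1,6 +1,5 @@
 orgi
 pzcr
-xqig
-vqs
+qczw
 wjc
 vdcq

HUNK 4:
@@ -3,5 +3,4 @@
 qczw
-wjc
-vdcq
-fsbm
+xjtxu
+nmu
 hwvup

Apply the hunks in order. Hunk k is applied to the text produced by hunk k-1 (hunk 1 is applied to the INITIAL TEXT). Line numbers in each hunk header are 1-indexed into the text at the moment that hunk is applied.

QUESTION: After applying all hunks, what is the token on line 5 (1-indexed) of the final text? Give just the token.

Answer: nmu

Derivation:
Hunk 1: at line 5 remove [evqj,cjarj] add [vdcq,fsbm,hwvup] -> 9 lines: orgi pzcr exr fbq nomlj vdcq fsbm hwvup dfe
Hunk 2: at line 1 remove [exr,fbq,nomlj] add [xqig,vqs,wjc] -> 9 lines: orgi pzcr xqig vqs wjc vdcq fsbm hwvup dfe
Hunk 3: at line 1 remove [xqig,vqs] add [qczw] -> 8 lines: orgi pzcr qczw wjc vdcq fsbm hwvup dfe
Hunk 4: at line 3 remove [wjc,vdcq,fsbm] add [xjtxu,nmu] -> 7 lines: orgi pzcr qczw xjtxu nmu hwvup dfe
Final line 5: nmu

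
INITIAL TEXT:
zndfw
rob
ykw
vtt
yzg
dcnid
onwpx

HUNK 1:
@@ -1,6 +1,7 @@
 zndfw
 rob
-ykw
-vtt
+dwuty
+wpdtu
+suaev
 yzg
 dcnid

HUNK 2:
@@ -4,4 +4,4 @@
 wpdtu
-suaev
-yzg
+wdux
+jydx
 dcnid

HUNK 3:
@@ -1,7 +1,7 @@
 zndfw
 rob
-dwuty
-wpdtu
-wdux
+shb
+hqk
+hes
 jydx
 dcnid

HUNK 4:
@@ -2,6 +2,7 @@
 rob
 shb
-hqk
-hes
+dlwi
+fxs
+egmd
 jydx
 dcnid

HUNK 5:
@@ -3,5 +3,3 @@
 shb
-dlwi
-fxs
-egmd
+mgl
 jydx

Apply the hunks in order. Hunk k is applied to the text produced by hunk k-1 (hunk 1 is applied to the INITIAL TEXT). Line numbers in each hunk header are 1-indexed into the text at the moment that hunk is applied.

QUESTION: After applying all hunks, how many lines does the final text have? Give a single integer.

Hunk 1: at line 1 remove [ykw,vtt] add [dwuty,wpdtu,suaev] -> 8 lines: zndfw rob dwuty wpdtu suaev yzg dcnid onwpx
Hunk 2: at line 4 remove [suaev,yzg] add [wdux,jydx] -> 8 lines: zndfw rob dwuty wpdtu wdux jydx dcnid onwpx
Hunk 3: at line 1 remove [dwuty,wpdtu,wdux] add [shb,hqk,hes] -> 8 lines: zndfw rob shb hqk hes jydx dcnid onwpx
Hunk 4: at line 2 remove [hqk,hes] add [dlwi,fxs,egmd] -> 9 lines: zndfw rob shb dlwi fxs egmd jydx dcnid onwpx
Hunk 5: at line 3 remove [dlwi,fxs,egmd] add [mgl] -> 7 lines: zndfw rob shb mgl jydx dcnid onwpx
Final line count: 7

Answer: 7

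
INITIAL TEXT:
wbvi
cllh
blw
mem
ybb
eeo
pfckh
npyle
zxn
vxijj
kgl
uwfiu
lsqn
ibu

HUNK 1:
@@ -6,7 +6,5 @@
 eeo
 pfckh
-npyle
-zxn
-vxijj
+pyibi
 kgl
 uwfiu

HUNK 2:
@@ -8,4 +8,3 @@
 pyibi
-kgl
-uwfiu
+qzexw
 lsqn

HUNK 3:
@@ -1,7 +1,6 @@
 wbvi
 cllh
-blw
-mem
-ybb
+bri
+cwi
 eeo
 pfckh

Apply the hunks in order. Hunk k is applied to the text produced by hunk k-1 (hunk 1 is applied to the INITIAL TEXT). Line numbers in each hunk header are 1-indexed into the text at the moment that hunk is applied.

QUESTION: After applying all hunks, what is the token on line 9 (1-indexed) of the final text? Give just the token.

Hunk 1: at line 6 remove [npyle,zxn,vxijj] add [pyibi] -> 12 lines: wbvi cllh blw mem ybb eeo pfckh pyibi kgl uwfiu lsqn ibu
Hunk 2: at line 8 remove [kgl,uwfiu] add [qzexw] -> 11 lines: wbvi cllh blw mem ybb eeo pfckh pyibi qzexw lsqn ibu
Hunk 3: at line 1 remove [blw,mem,ybb] add [bri,cwi] -> 10 lines: wbvi cllh bri cwi eeo pfckh pyibi qzexw lsqn ibu
Final line 9: lsqn

Answer: lsqn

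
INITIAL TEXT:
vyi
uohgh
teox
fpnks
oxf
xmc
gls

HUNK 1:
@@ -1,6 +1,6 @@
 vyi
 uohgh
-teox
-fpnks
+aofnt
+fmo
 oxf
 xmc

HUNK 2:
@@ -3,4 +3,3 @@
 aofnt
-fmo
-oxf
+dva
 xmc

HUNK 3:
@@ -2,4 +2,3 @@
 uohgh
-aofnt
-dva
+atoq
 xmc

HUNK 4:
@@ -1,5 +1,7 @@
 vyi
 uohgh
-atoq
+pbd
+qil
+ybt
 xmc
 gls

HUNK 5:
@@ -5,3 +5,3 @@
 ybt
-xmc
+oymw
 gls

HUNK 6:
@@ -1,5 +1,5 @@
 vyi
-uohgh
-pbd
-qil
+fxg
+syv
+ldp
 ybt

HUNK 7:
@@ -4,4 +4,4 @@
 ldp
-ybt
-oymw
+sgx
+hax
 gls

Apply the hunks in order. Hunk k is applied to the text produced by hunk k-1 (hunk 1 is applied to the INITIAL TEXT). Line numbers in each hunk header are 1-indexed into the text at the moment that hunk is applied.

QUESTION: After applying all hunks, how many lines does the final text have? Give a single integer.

Hunk 1: at line 1 remove [teox,fpnks] add [aofnt,fmo] -> 7 lines: vyi uohgh aofnt fmo oxf xmc gls
Hunk 2: at line 3 remove [fmo,oxf] add [dva] -> 6 lines: vyi uohgh aofnt dva xmc gls
Hunk 3: at line 2 remove [aofnt,dva] add [atoq] -> 5 lines: vyi uohgh atoq xmc gls
Hunk 4: at line 1 remove [atoq] add [pbd,qil,ybt] -> 7 lines: vyi uohgh pbd qil ybt xmc gls
Hunk 5: at line 5 remove [xmc] add [oymw] -> 7 lines: vyi uohgh pbd qil ybt oymw gls
Hunk 6: at line 1 remove [uohgh,pbd,qil] add [fxg,syv,ldp] -> 7 lines: vyi fxg syv ldp ybt oymw gls
Hunk 7: at line 4 remove [ybt,oymw] add [sgx,hax] -> 7 lines: vyi fxg syv ldp sgx hax gls
Final line count: 7

Answer: 7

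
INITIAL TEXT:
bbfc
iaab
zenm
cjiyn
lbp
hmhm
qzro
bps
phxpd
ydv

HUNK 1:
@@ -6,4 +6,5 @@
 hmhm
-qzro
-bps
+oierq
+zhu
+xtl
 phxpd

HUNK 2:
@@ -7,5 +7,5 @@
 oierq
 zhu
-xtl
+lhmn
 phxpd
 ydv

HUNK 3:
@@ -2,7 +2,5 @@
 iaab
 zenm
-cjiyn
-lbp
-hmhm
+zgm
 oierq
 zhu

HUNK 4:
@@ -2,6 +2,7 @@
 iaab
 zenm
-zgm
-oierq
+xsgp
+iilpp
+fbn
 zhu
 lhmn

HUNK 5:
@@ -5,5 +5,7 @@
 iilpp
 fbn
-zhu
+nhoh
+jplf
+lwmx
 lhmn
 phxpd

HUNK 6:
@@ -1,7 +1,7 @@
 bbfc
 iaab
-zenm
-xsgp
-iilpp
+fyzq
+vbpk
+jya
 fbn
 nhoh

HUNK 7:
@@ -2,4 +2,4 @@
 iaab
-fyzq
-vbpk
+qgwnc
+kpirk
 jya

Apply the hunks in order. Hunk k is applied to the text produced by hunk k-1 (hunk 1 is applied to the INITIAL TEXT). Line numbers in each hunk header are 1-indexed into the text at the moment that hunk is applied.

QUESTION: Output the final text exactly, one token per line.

Answer: bbfc
iaab
qgwnc
kpirk
jya
fbn
nhoh
jplf
lwmx
lhmn
phxpd
ydv

Derivation:
Hunk 1: at line 6 remove [qzro,bps] add [oierq,zhu,xtl] -> 11 lines: bbfc iaab zenm cjiyn lbp hmhm oierq zhu xtl phxpd ydv
Hunk 2: at line 7 remove [xtl] add [lhmn] -> 11 lines: bbfc iaab zenm cjiyn lbp hmhm oierq zhu lhmn phxpd ydv
Hunk 3: at line 2 remove [cjiyn,lbp,hmhm] add [zgm] -> 9 lines: bbfc iaab zenm zgm oierq zhu lhmn phxpd ydv
Hunk 4: at line 2 remove [zgm,oierq] add [xsgp,iilpp,fbn] -> 10 lines: bbfc iaab zenm xsgp iilpp fbn zhu lhmn phxpd ydv
Hunk 5: at line 5 remove [zhu] add [nhoh,jplf,lwmx] -> 12 lines: bbfc iaab zenm xsgp iilpp fbn nhoh jplf lwmx lhmn phxpd ydv
Hunk 6: at line 1 remove [zenm,xsgp,iilpp] add [fyzq,vbpk,jya] -> 12 lines: bbfc iaab fyzq vbpk jya fbn nhoh jplf lwmx lhmn phxpd ydv
Hunk 7: at line 2 remove [fyzq,vbpk] add [qgwnc,kpirk] -> 12 lines: bbfc iaab qgwnc kpirk jya fbn nhoh jplf lwmx lhmn phxpd ydv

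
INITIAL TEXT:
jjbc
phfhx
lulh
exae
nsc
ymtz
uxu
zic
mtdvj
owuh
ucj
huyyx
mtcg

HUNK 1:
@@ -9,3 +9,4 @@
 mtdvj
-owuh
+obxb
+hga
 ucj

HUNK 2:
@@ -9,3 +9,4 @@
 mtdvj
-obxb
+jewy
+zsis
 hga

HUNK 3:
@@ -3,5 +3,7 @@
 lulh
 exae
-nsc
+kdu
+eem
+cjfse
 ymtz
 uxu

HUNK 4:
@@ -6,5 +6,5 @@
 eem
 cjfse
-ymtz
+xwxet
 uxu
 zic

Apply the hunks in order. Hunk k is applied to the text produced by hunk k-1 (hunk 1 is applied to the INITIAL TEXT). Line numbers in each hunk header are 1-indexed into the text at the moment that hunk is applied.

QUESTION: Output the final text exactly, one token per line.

Answer: jjbc
phfhx
lulh
exae
kdu
eem
cjfse
xwxet
uxu
zic
mtdvj
jewy
zsis
hga
ucj
huyyx
mtcg

Derivation:
Hunk 1: at line 9 remove [owuh] add [obxb,hga] -> 14 lines: jjbc phfhx lulh exae nsc ymtz uxu zic mtdvj obxb hga ucj huyyx mtcg
Hunk 2: at line 9 remove [obxb] add [jewy,zsis] -> 15 lines: jjbc phfhx lulh exae nsc ymtz uxu zic mtdvj jewy zsis hga ucj huyyx mtcg
Hunk 3: at line 3 remove [nsc] add [kdu,eem,cjfse] -> 17 lines: jjbc phfhx lulh exae kdu eem cjfse ymtz uxu zic mtdvj jewy zsis hga ucj huyyx mtcg
Hunk 4: at line 6 remove [ymtz] add [xwxet] -> 17 lines: jjbc phfhx lulh exae kdu eem cjfse xwxet uxu zic mtdvj jewy zsis hga ucj huyyx mtcg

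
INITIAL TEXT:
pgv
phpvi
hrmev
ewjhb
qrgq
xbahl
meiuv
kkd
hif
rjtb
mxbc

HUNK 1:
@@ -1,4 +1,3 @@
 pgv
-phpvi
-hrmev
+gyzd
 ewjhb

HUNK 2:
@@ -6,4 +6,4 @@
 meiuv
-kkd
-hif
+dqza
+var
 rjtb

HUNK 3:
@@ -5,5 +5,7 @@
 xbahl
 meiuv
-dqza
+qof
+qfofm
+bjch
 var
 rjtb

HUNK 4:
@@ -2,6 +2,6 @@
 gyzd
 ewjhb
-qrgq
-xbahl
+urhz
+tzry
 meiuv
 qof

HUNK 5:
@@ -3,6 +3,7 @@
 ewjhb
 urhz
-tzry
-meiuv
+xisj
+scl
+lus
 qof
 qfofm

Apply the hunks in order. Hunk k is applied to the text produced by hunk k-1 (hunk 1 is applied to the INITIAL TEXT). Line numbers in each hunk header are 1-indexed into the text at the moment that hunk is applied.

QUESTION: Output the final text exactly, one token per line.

Answer: pgv
gyzd
ewjhb
urhz
xisj
scl
lus
qof
qfofm
bjch
var
rjtb
mxbc

Derivation:
Hunk 1: at line 1 remove [phpvi,hrmev] add [gyzd] -> 10 lines: pgv gyzd ewjhb qrgq xbahl meiuv kkd hif rjtb mxbc
Hunk 2: at line 6 remove [kkd,hif] add [dqza,var] -> 10 lines: pgv gyzd ewjhb qrgq xbahl meiuv dqza var rjtb mxbc
Hunk 3: at line 5 remove [dqza] add [qof,qfofm,bjch] -> 12 lines: pgv gyzd ewjhb qrgq xbahl meiuv qof qfofm bjch var rjtb mxbc
Hunk 4: at line 2 remove [qrgq,xbahl] add [urhz,tzry] -> 12 lines: pgv gyzd ewjhb urhz tzry meiuv qof qfofm bjch var rjtb mxbc
Hunk 5: at line 3 remove [tzry,meiuv] add [xisj,scl,lus] -> 13 lines: pgv gyzd ewjhb urhz xisj scl lus qof qfofm bjch var rjtb mxbc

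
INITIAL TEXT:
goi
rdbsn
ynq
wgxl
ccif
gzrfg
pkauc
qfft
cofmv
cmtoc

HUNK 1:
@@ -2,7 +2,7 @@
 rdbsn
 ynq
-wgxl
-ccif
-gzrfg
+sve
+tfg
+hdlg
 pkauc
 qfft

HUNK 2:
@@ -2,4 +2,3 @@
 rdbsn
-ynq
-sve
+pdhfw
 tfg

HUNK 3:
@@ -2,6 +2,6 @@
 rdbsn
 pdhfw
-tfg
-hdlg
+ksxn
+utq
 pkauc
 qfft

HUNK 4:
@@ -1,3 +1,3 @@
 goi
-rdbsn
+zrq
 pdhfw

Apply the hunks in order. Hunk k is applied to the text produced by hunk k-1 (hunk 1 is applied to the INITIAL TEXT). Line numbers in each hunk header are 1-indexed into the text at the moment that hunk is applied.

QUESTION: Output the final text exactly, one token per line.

Hunk 1: at line 2 remove [wgxl,ccif,gzrfg] add [sve,tfg,hdlg] -> 10 lines: goi rdbsn ynq sve tfg hdlg pkauc qfft cofmv cmtoc
Hunk 2: at line 2 remove [ynq,sve] add [pdhfw] -> 9 lines: goi rdbsn pdhfw tfg hdlg pkauc qfft cofmv cmtoc
Hunk 3: at line 2 remove [tfg,hdlg] add [ksxn,utq] -> 9 lines: goi rdbsn pdhfw ksxn utq pkauc qfft cofmv cmtoc
Hunk 4: at line 1 remove [rdbsn] add [zrq] -> 9 lines: goi zrq pdhfw ksxn utq pkauc qfft cofmv cmtoc

Answer: goi
zrq
pdhfw
ksxn
utq
pkauc
qfft
cofmv
cmtoc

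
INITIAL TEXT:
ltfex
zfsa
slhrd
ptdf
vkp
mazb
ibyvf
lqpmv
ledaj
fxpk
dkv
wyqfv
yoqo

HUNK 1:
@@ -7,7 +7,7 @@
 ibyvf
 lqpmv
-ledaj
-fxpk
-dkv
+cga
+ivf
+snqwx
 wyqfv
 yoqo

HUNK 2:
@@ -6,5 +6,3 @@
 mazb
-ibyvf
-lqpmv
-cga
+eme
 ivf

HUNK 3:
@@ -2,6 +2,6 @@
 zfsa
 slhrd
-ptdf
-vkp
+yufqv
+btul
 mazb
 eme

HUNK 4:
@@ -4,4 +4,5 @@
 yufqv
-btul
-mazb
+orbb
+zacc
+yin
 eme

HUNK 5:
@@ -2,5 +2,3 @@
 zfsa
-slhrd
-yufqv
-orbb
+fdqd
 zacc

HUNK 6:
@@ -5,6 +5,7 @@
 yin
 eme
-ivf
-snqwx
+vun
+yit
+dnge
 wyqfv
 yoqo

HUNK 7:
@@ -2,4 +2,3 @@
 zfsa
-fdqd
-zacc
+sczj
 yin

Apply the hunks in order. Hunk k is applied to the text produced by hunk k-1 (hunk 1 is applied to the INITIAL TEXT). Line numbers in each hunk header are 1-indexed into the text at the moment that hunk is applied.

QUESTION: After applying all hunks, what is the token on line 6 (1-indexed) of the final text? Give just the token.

Answer: vun

Derivation:
Hunk 1: at line 7 remove [ledaj,fxpk,dkv] add [cga,ivf,snqwx] -> 13 lines: ltfex zfsa slhrd ptdf vkp mazb ibyvf lqpmv cga ivf snqwx wyqfv yoqo
Hunk 2: at line 6 remove [ibyvf,lqpmv,cga] add [eme] -> 11 lines: ltfex zfsa slhrd ptdf vkp mazb eme ivf snqwx wyqfv yoqo
Hunk 3: at line 2 remove [ptdf,vkp] add [yufqv,btul] -> 11 lines: ltfex zfsa slhrd yufqv btul mazb eme ivf snqwx wyqfv yoqo
Hunk 4: at line 4 remove [btul,mazb] add [orbb,zacc,yin] -> 12 lines: ltfex zfsa slhrd yufqv orbb zacc yin eme ivf snqwx wyqfv yoqo
Hunk 5: at line 2 remove [slhrd,yufqv,orbb] add [fdqd] -> 10 lines: ltfex zfsa fdqd zacc yin eme ivf snqwx wyqfv yoqo
Hunk 6: at line 5 remove [ivf,snqwx] add [vun,yit,dnge] -> 11 lines: ltfex zfsa fdqd zacc yin eme vun yit dnge wyqfv yoqo
Hunk 7: at line 2 remove [fdqd,zacc] add [sczj] -> 10 lines: ltfex zfsa sczj yin eme vun yit dnge wyqfv yoqo
Final line 6: vun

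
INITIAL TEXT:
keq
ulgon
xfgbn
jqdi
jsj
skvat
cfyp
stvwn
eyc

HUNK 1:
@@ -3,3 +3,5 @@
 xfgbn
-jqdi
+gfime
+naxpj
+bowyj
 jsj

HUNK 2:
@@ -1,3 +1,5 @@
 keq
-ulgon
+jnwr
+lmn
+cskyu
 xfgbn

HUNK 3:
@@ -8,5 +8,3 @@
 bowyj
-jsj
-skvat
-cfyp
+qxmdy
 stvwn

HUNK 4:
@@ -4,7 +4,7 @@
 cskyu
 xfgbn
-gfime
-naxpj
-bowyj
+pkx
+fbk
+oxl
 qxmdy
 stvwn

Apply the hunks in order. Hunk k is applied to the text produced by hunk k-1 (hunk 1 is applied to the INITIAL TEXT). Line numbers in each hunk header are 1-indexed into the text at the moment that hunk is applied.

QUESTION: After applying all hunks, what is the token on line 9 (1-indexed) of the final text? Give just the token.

Hunk 1: at line 3 remove [jqdi] add [gfime,naxpj,bowyj] -> 11 lines: keq ulgon xfgbn gfime naxpj bowyj jsj skvat cfyp stvwn eyc
Hunk 2: at line 1 remove [ulgon] add [jnwr,lmn,cskyu] -> 13 lines: keq jnwr lmn cskyu xfgbn gfime naxpj bowyj jsj skvat cfyp stvwn eyc
Hunk 3: at line 8 remove [jsj,skvat,cfyp] add [qxmdy] -> 11 lines: keq jnwr lmn cskyu xfgbn gfime naxpj bowyj qxmdy stvwn eyc
Hunk 4: at line 4 remove [gfime,naxpj,bowyj] add [pkx,fbk,oxl] -> 11 lines: keq jnwr lmn cskyu xfgbn pkx fbk oxl qxmdy stvwn eyc
Final line 9: qxmdy

Answer: qxmdy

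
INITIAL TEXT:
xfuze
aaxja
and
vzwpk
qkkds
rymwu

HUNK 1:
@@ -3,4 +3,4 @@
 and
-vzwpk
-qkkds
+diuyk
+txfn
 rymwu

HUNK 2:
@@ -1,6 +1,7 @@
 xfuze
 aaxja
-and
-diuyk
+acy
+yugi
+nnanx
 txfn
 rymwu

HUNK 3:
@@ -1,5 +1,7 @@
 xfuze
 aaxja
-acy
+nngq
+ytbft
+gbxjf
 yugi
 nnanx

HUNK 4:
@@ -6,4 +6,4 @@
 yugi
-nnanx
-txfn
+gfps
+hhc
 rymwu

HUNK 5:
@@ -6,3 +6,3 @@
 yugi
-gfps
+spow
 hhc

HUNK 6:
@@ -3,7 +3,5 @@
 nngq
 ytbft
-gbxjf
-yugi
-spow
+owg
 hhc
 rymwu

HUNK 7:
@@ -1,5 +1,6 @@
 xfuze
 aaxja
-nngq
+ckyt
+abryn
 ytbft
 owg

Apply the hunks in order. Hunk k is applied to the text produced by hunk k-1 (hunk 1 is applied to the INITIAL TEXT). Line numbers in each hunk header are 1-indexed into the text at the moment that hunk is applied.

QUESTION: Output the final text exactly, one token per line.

Hunk 1: at line 3 remove [vzwpk,qkkds] add [diuyk,txfn] -> 6 lines: xfuze aaxja and diuyk txfn rymwu
Hunk 2: at line 1 remove [and,diuyk] add [acy,yugi,nnanx] -> 7 lines: xfuze aaxja acy yugi nnanx txfn rymwu
Hunk 3: at line 1 remove [acy] add [nngq,ytbft,gbxjf] -> 9 lines: xfuze aaxja nngq ytbft gbxjf yugi nnanx txfn rymwu
Hunk 4: at line 6 remove [nnanx,txfn] add [gfps,hhc] -> 9 lines: xfuze aaxja nngq ytbft gbxjf yugi gfps hhc rymwu
Hunk 5: at line 6 remove [gfps] add [spow] -> 9 lines: xfuze aaxja nngq ytbft gbxjf yugi spow hhc rymwu
Hunk 6: at line 3 remove [gbxjf,yugi,spow] add [owg] -> 7 lines: xfuze aaxja nngq ytbft owg hhc rymwu
Hunk 7: at line 1 remove [nngq] add [ckyt,abryn] -> 8 lines: xfuze aaxja ckyt abryn ytbft owg hhc rymwu

Answer: xfuze
aaxja
ckyt
abryn
ytbft
owg
hhc
rymwu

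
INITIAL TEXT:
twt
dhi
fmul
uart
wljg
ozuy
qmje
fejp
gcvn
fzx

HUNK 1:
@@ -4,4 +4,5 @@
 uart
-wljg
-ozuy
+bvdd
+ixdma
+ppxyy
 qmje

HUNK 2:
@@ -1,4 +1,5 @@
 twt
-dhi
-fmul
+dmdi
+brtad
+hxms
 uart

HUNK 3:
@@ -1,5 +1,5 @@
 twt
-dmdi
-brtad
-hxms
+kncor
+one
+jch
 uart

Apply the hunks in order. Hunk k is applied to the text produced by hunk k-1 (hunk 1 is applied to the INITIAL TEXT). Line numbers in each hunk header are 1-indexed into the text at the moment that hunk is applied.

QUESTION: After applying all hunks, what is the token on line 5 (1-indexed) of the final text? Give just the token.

Answer: uart

Derivation:
Hunk 1: at line 4 remove [wljg,ozuy] add [bvdd,ixdma,ppxyy] -> 11 lines: twt dhi fmul uart bvdd ixdma ppxyy qmje fejp gcvn fzx
Hunk 2: at line 1 remove [dhi,fmul] add [dmdi,brtad,hxms] -> 12 lines: twt dmdi brtad hxms uart bvdd ixdma ppxyy qmje fejp gcvn fzx
Hunk 3: at line 1 remove [dmdi,brtad,hxms] add [kncor,one,jch] -> 12 lines: twt kncor one jch uart bvdd ixdma ppxyy qmje fejp gcvn fzx
Final line 5: uart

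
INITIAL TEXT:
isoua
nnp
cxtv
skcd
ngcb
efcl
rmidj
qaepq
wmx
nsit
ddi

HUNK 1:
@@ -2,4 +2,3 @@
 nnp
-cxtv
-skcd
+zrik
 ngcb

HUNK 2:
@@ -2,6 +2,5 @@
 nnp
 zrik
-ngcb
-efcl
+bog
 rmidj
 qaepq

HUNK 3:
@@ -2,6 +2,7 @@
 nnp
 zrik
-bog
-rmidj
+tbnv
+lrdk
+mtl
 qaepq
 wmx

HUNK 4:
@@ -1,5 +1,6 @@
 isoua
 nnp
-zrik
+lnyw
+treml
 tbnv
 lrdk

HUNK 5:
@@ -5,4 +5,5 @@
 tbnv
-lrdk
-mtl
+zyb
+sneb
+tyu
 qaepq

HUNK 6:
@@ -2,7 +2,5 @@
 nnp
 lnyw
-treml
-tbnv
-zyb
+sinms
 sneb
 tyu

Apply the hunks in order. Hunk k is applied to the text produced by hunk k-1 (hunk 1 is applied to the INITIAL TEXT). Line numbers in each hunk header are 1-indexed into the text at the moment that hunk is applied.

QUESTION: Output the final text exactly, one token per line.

Hunk 1: at line 2 remove [cxtv,skcd] add [zrik] -> 10 lines: isoua nnp zrik ngcb efcl rmidj qaepq wmx nsit ddi
Hunk 2: at line 2 remove [ngcb,efcl] add [bog] -> 9 lines: isoua nnp zrik bog rmidj qaepq wmx nsit ddi
Hunk 3: at line 2 remove [bog,rmidj] add [tbnv,lrdk,mtl] -> 10 lines: isoua nnp zrik tbnv lrdk mtl qaepq wmx nsit ddi
Hunk 4: at line 1 remove [zrik] add [lnyw,treml] -> 11 lines: isoua nnp lnyw treml tbnv lrdk mtl qaepq wmx nsit ddi
Hunk 5: at line 5 remove [lrdk,mtl] add [zyb,sneb,tyu] -> 12 lines: isoua nnp lnyw treml tbnv zyb sneb tyu qaepq wmx nsit ddi
Hunk 6: at line 2 remove [treml,tbnv,zyb] add [sinms] -> 10 lines: isoua nnp lnyw sinms sneb tyu qaepq wmx nsit ddi

Answer: isoua
nnp
lnyw
sinms
sneb
tyu
qaepq
wmx
nsit
ddi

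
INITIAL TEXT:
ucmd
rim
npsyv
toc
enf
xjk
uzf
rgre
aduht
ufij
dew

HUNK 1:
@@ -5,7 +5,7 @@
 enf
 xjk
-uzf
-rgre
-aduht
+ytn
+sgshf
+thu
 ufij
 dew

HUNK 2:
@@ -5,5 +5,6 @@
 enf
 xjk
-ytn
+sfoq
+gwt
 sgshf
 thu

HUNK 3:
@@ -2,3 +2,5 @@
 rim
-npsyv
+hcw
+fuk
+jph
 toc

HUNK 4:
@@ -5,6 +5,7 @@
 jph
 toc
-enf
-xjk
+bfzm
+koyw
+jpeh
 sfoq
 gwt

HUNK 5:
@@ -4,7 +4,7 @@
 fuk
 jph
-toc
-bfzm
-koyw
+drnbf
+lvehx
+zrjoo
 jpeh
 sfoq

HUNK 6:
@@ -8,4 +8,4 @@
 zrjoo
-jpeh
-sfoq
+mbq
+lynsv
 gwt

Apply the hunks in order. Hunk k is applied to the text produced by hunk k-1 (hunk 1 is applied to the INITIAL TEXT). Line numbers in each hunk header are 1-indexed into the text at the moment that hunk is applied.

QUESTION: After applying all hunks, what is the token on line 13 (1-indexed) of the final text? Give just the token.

Answer: thu

Derivation:
Hunk 1: at line 5 remove [uzf,rgre,aduht] add [ytn,sgshf,thu] -> 11 lines: ucmd rim npsyv toc enf xjk ytn sgshf thu ufij dew
Hunk 2: at line 5 remove [ytn] add [sfoq,gwt] -> 12 lines: ucmd rim npsyv toc enf xjk sfoq gwt sgshf thu ufij dew
Hunk 3: at line 2 remove [npsyv] add [hcw,fuk,jph] -> 14 lines: ucmd rim hcw fuk jph toc enf xjk sfoq gwt sgshf thu ufij dew
Hunk 4: at line 5 remove [enf,xjk] add [bfzm,koyw,jpeh] -> 15 lines: ucmd rim hcw fuk jph toc bfzm koyw jpeh sfoq gwt sgshf thu ufij dew
Hunk 5: at line 4 remove [toc,bfzm,koyw] add [drnbf,lvehx,zrjoo] -> 15 lines: ucmd rim hcw fuk jph drnbf lvehx zrjoo jpeh sfoq gwt sgshf thu ufij dew
Hunk 6: at line 8 remove [jpeh,sfoq] add [mbq,lynsv] -> 15 lines: ucmd rim hcw fuk jph drnbf lvehx zrjoo mbq lynsv gwt sgshf thu ufij dew
Final line 13: thu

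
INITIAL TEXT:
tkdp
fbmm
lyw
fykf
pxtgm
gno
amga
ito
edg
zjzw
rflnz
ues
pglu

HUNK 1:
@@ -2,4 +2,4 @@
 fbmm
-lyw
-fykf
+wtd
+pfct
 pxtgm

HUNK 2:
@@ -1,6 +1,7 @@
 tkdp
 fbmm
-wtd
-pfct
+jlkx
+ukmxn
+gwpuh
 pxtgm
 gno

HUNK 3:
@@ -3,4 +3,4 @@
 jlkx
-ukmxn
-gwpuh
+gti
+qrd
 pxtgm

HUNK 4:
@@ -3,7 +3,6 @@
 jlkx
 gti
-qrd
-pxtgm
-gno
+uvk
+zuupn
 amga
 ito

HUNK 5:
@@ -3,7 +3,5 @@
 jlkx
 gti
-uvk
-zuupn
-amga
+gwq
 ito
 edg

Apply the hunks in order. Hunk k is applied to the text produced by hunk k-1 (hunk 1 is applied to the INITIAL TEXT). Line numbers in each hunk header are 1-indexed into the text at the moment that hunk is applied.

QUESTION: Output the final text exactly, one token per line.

Hunk 1: at line 2 remove [lyw,fykf] add [wtd,pfct] -> 13 lines: tkdp fbmm wtd pfct pxtgm gno amga ito edg zjzw rflnz ues pglu
Hunk 2: at line 1 remove [wtd,pfct] add [jlkx,ukmxn,gwpuh] -> 14 lines: tkdp fbmm jlkx ukmxn gwpuh pxtgm gno amga ito edg zjzw rflnz ues pglu
Hunk 3: at line 3 remove [ukmxn,gwpuh] add [gti,qrd] -> 14 lines: tkdp fbmm jlkx gti qrd pxtgm gno amga ito edg zjzw rflnz ues pglu
Hunk 4: at line 3 remove [qrd,pxtgm,gno] add [uvk,zuupn] -> 13 lines: tkdp fbmm jlkx gti uvk zuupn amga ito edg zjzw rflnz ues pglu
Hunk 5: at line 3 remove [uvk,zuupn,amga] add [gwq] -> 11 lines: tkdp fbmm jlkx gti gwq ito edg zjzw rflnz ues pglu

Answer: tkdp
fbmm
jlkx
gti
gwq
ito
edg
zjzw
rflnz
ues
pglu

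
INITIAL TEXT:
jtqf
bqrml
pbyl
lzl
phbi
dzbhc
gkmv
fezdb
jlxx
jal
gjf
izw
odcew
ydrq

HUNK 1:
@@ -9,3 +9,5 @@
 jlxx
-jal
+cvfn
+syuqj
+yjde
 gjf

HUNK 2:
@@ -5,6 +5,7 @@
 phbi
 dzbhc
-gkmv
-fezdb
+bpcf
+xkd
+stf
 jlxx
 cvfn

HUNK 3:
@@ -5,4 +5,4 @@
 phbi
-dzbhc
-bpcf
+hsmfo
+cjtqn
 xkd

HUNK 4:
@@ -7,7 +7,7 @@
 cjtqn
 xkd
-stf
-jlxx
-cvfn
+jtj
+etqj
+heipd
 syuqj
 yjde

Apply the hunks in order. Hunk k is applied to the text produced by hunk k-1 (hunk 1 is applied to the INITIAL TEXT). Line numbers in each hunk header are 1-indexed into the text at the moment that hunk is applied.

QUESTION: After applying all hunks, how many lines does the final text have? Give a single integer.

Answer: 17

Derivation:
Hunk 1: at line 9 remove [jal] add [cvfn,syuqj,yjde] -> 16 lines: jtqf bqrml pbyl lzl phbi dzbhc gkmv fezdb jlxx cvfn syuqj yjde gjf izw odcew ydrq
Hunk 2: at line 5 remove [gkmv,fezdb] add [bpcf,xkd,stf] -> 17 lines: jtqf bqrml pbyl lzl phbi dzbhc bpcf xkd stf jlxx cvfn syuqj yjde gjf izw odcew ydrq
Hunk 3: at line 5 remove [dzbhc,bpcf] add [hsmfo,cjtqn] -> 17 lines: jtqf bqrml pbyl lzl phbi hsmfo cjtqn xkd stf jlxx cvfn syuqj yjde gjf izw odcew ydrq
Hunk 4: at line 7 remove [stf,jlxx,cvfn] add [jtj,etqj,heipd] -> 17 lines: jtqf bqrml pbyl lzl phbi hsmfo cjtqn xkd jtj etqj heipd syuqj yjde gjf izw odcew ydrq
Final line count: 17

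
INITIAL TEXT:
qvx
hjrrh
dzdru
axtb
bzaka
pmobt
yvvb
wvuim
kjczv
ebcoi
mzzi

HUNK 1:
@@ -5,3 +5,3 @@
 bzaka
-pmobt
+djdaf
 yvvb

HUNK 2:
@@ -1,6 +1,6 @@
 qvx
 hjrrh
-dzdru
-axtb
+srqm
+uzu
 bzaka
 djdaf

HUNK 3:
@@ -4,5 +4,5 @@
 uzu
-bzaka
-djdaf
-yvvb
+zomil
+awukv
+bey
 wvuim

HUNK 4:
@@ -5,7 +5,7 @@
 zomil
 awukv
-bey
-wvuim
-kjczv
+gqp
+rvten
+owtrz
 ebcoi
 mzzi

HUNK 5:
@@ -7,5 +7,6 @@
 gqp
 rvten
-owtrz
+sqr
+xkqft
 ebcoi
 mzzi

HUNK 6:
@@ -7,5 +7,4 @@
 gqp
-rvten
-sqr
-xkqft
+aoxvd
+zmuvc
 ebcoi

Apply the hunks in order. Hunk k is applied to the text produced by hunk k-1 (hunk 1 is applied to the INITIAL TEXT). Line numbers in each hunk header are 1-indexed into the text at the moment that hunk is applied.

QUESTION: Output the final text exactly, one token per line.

Hunk 1: at line 5 remove [pmobt] add [djdaf] -> 11 lines: qvx hjrrh dzdru axtb bzaka djdaf yvvb wvuim kjczv ebcoi mzzi
Hunk 2: at line 1 remove [dzdru,axtb] add [srqm,uzu] -> 11 lines: qvx hjrrh srqm uzu bzaka djdaf yvvb wvuim kjczv ebcoi mzzi
Hunk 3: at line 4 remove [bzaka,djdaf,yvvb] add [zomil,awukv,bey] -> 11 lines: qvx hjrrh srqm uzu zomil awukv bey wvuim kjczv ebcoi mzzi
Hunk 4: at line 5 remove [bey,wvuim,kjczv] add [gqp,rvten,owtrz] -> 11 lines: qvx hjrrh srqm uzu zomil awukv gqp rvten owtrz ebcoi mzzi
Hunk 5: at line 7 remove [owtrz] add [sqr,xkqft] -> 12 lines: qvx hjrrh srqm uzu zomil awukv gqp rvten sqr xkqft ebcoi mzzi
Hunk 6: at line 7 remove [rvten,sqr,xkqft] add [aoxvd,zmuvc] -> 11 lines: qvx hjrrh srqm uzu zomil awukv gqp aoxvd zmuvc ebcoi mzzi

Answer: qvx
hjrrh
srqm
uzu
zomil
awukv
gqp
aoxvd
zmuvc
ebcoi
mzzi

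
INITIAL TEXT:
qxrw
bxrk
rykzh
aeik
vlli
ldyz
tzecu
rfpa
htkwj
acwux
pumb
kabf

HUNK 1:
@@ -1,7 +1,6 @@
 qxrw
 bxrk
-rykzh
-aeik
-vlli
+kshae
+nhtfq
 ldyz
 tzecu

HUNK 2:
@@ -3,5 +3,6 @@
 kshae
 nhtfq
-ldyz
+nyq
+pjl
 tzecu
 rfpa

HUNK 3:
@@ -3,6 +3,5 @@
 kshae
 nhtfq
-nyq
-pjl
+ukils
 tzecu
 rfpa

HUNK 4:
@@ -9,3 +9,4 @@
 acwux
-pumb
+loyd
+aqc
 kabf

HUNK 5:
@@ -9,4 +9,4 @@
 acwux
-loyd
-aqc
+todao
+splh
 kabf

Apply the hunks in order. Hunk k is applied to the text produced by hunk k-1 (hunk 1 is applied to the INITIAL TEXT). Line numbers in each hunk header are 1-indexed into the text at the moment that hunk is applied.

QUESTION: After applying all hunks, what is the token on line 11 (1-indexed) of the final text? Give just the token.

Answer: splh

Derivation:
Hunk 1: at line 1 remove [rykzh,aeik,vlli] add [kshae,nhtfq] -> 11 lines: qxrw bxrk kshae nhtfq ldyz tzecu rfpa htkwj acwux pumb kabf
Hunk 2: at line 3 remove [ldyz] add [nyq,pjl] -> 12 lines: qxrw bxrk kshae nhtfq nyq pjl tzecu rfpa htkwj acwux pumb kabf
Hunk 3: at line 3 remove [nyq,pjl] add [ukils] -> 11 lines: qxrw bxrk kshae nhtfq ukils tzecu rfpa htkwj acwux pumb kabf
Hunk 4: at line 9 remove [pumb] add [loyd,aqc] -> 12 lines: qxrw bxrk kshae nhtfq ukils tzecu rfpa htkwj acwux loyd aqc kabf
Hunk 5: at line 9 remove [loyd,aqc] add [todao,splh] -> 12 lines: qxrw bxrk kshae nhtfq ukils tzecu rfpa htkwj acwux todao splh kabf
Final line 11: splh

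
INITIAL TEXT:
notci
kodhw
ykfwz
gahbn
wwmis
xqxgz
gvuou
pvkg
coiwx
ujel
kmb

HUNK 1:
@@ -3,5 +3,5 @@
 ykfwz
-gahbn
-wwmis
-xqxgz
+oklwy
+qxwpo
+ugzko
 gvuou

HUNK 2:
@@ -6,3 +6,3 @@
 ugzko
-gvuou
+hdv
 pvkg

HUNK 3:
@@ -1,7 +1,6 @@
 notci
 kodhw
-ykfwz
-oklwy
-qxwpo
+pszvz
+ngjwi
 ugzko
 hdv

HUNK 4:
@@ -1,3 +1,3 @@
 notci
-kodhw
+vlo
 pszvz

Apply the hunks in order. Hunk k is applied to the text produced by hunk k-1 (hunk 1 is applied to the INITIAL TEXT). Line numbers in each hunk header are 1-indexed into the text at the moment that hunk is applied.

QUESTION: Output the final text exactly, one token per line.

Answer: notci
vlo
pszvz
ngjwi
ugzko
hdv
pvkg
coiwx
ujel
kmb

Derivation:
Hunk 1: at line 3 remove [gahbn,wwmis,xqxgz] add [oklwy,qxwpo,ugzko] -> 11 lines: notci kodhw ykfwz oklwy qxwpo ugzko gvuou pvkg coiwx ujel kmb
Hunk 2: at line 6 remove [gvuou] add [hdv] -> 11 lines: notci kodhw ykfwz oklwy qxwpo ugzko hdv pvkg coiwx ujel kmb
Hunk 3: at line 1 remove [ykfwz,oklwy,qxwpo] add [pszvz,ngjwi] -> 10 lines: notci kodhw pszvz ngjwi ugzko hdv pvkg coiwx ujel kmb
Hunk 4: at line 1 remove [kodhw] add [vlo] -> 10 lines: notci vlo pszvz ngjwi ugzko hdv pvkg coiwx ujel kmb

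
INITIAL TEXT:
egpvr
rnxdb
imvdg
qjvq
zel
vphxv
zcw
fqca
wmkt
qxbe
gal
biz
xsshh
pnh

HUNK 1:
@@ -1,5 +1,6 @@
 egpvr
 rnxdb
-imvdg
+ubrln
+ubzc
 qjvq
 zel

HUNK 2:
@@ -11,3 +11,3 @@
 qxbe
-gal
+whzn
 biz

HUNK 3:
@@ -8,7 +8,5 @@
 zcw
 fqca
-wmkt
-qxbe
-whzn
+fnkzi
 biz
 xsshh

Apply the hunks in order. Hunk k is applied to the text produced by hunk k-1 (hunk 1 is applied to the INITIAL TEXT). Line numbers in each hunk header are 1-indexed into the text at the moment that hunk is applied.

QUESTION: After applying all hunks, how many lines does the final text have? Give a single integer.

Hunk 1: at line 1 remove [imvdg] add [ubrln,ubzc] -> 15 lines: egpvr rnxdb ubrln ubzc qjvq zel vphxv zcw fqca wmkt qxbe gal biz xsshh pnh
Hunk 2: at line 11 remove [gal] add [whzn] -> 15 lines: egpvr rnxdb ubrln ubzc qjvq zel vphxv zcw fqca wmkt qxbe whzn biz xsshh pnh
Hunk 3: at line 8 remove [wmkt,qxbe,whzn] add [fnkzi] -> 13 lines: egpvr rnxdb ubrln ubzc qjvq zel vphxv zcw fqca fnkzi biz xsshh pnh
Final line count: 13

Answer: 13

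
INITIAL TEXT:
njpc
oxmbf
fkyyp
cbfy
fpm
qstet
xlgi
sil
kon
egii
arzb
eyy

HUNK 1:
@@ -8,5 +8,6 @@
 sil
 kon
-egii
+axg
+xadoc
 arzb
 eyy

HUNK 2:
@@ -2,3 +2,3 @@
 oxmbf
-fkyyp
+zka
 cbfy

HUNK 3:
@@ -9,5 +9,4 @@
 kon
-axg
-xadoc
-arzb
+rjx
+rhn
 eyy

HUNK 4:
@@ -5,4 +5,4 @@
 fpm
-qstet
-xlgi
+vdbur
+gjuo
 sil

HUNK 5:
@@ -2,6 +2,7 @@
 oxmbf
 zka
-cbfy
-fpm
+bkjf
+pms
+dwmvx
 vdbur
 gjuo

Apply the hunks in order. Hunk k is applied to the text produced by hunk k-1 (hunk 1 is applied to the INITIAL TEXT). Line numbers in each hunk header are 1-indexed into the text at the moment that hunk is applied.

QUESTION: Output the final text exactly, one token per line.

Hunk 1: at line 8 remove [egii] add [axg,xadoc] -> 13 lines: njpc oxmbf fkyyp cbfy fpm qstet xlgi sil kon axg xadoc arzb eyy
Hunk 2: at line 2 remove [fkyyp] add [zka] -> 13 lines: njpc oxmbf zka cbfy fpm qstet xlgi sil kon axg xadoc arzb eyy
Hunk 3: at line 9 remove [axg,xadoc,arzb] add [rjx,rhn] -> 12 lines: njpc oxmbf zka cbfy fpm qstet xlgi sil kon rjx rhn eyy
Hunk 4: at line 5 remove [qstet,xlgi] add [vdbur,gjuo] -> 12 lines: njpc oxmbf zka cbfy fpm vdbur gjuo sil kon rjx rhn eyy
Hunk 5: at line 2 remove [cbfy,fpm] add [bkjf,pms,dwmvx] -> 13 lines: njpc oxmbf zka bkjf pms dwmvx vdbur gjuo sil kon rjx rhn eyy

Answer: njpc
oxmbf
zka
bkjf
pms
dwmvx
vdbur
gjuo
sil
kon
rjx
rhn
eyy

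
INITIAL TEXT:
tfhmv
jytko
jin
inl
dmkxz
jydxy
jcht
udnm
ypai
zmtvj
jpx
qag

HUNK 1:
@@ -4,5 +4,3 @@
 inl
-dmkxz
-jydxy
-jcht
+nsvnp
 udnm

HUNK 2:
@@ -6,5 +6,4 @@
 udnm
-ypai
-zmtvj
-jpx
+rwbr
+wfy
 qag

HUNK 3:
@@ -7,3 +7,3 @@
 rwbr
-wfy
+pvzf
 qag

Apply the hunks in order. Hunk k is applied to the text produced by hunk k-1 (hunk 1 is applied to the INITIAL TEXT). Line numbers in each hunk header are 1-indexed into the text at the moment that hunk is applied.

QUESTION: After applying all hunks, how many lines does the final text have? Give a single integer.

Hunk 1: at line 4 remove [dmkxz,jydxy,jcht] add [nsvnp] -> 10 lines: tfhmv jytko jin inl nsvnp udnm ypai zmtvj jpx qag
Hunk 2: at line 6 remove [ypai,zmtvj,jpx] add [rwbr,wfy] -> 9 lines: tfhmv jytko jin inl nsvnp udnm rwbr wfy qag
Hunk 3: at line 7 remove [wfy] add [pvzf] -> 9 lines: tfhmv jytko jin inl nsvnp udnm rwbr pvzf qag
Final line count: 9

Answer: 9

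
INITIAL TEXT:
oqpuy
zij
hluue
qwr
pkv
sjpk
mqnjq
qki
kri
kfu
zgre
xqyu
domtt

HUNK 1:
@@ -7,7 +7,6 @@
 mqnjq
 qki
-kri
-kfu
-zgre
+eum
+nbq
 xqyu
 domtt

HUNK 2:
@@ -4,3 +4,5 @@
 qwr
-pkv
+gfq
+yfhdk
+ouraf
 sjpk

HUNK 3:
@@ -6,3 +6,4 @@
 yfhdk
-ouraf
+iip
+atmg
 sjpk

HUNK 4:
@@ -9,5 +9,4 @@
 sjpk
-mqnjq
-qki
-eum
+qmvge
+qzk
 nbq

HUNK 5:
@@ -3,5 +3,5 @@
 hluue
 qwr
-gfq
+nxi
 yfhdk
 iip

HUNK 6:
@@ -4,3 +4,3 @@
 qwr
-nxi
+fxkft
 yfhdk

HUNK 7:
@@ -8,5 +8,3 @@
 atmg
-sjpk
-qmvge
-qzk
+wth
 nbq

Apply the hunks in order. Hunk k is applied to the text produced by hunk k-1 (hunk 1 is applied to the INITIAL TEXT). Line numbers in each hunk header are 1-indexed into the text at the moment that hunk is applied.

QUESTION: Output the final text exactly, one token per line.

Answer: oqpuy
zij
hluue
qwr
fxkft
yfhdk
iip
atmg
wth
nbq
xqyu
domtt

Derivation:
Hunk 1: at line 7 remove [kri,kfu,zgre] add [eum,nbq] -> 12 lines: oqpuy zij hluue qwr pkv sjpk mqnjq qki eum nbq xqyu domtt
Hunk 2: at line 4 remove [pkv] add [gfq,yfhdk,ouraf] -> 14 lines: oqpuy zij hluue qwr gfq yfhdk ouraf sjpk mqnjq qki eum nbq xqyu domtt
Hunk 3: at line 6 remove [ouraf] add [iip,atmg] -> 15 lines: oqpuy zij hluue qwr gfq yfhdk iip atmg sjpk mqnjq qki eum nbq xqyu domtt
Hunk 4: at line 9 remove [mqnjq,qki,eum] add [qmvge,qzk] -> 14 lines: oqpuy zij hluue qwr gfq yfhdk iip atmg sjpk qmvge qzk nbq xqyu domtt
Hunk 5: at line 3 remove [gfq] add [nxi] -> 14 lines: oqpuy zij hluue qwr nxi yfhdk iip atmg sjpk qmvge qzk nbq xqyu domtt
Hunk 6: at line 4 remove [nxi] add [fxkft] -> 14 lines: oqpuy zij hluue qwr fxkft yfhdk iip atmg sjpk qmvge qzk nbq xqyu domtt
Hunk 7: at line 8 remove [sjpk,qmvge,qzk] add [wth] -> 12 lines: oqpuy zij hluue qwr fxkft yfhdk iip atmg wth nbq xqyu domtt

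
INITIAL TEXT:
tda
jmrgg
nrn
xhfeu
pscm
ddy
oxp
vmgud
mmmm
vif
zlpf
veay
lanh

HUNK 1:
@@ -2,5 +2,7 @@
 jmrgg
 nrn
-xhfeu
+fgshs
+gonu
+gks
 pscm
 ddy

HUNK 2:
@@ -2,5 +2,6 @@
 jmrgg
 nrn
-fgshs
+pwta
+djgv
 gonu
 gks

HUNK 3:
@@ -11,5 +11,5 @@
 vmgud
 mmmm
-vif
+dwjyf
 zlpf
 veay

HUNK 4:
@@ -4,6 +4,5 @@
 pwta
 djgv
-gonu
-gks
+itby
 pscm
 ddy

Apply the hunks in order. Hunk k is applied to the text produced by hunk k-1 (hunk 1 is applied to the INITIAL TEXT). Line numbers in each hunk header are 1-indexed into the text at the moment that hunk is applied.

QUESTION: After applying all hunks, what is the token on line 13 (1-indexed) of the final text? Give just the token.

Hunk 1: at line 2 remove [xhfeu] add [fgshs,gonu,gks] -> 15 lines: tda jmrgg nrn fgshs gonu gks pscm ddy oxp vmgud mmmm vif zlpf veay lanh
Hunk 2: at line 2 remove [fgshs] add [pwta,djgv] -> 16 lines: tda jmrgg nrn pwta djgv gonu gks pscm ddy oxp vmgud mmmm vif zlpf veay lanh
Hunk 3: at line 11 remove [vif] add [dwjyf] -> 16 lines: tda jmrgg nrn pwta djgv gonu gks pscm ddy oxp vmgud mmmm dwjyf zlpf veay lanh
Hunk 4: at line 4 remove [gonu,gks] add [itby] -> 15 lines: tda jmrgg nrn pwta djgv itby pscm ddy oxp vmgud mmmm dwjyf zlpf veay lanh
Final line 13: zlpf

Answer: zlpf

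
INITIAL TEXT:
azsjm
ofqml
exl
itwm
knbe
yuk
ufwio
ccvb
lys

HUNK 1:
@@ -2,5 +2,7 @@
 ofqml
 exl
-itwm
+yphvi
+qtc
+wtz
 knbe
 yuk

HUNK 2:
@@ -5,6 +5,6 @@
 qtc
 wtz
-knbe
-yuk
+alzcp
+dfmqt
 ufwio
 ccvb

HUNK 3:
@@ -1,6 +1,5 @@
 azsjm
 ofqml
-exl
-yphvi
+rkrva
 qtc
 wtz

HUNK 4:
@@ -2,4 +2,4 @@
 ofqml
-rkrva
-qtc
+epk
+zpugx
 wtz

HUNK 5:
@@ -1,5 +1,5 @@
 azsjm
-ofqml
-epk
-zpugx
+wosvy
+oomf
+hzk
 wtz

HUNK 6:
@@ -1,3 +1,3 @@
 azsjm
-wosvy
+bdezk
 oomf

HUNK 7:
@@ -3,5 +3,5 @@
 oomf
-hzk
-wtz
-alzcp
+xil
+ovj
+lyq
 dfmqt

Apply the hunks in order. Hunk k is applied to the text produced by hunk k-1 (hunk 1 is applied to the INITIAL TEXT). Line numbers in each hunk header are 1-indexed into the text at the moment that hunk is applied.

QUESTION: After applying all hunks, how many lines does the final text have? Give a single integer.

Hunk 1: at line 2 remove [itwm] add [yphvi,qtc,wtz] -> 11 lines: azsjm ofqml exl yphvi qtc wtz knbe yuk ufwio ccvb lys
Hunk 2: at line 5 remove [knbe,yuk] add [alzcp,dfmqt] -> 11 lines: azsjm ofqml exl yphvi qtc wtz alzcp dfmqt ufwio ccvb lys
Hunk 3: at line 1 remove [exl,yphvi] add [rkrva] -> 10 lines: azsjm ofqml rkrva qtc wtz alzcp dfmqt ufwio ccvb lys
Hunk 4: at line 2 remove [rkrva,qtc] add [epk,zpugx] -> 10 lines: azsjm ofqml epk zpugx wtz alzcp dfmqt ufwio ccvb lys
Hunk 5: at line 1 remove [ofqml,epk,zpugx] add [wosvy,oomf,hzk] -> 10 lines: azsjm wosvy oomf hzk wtz alzcp dfmqt ufwio ccvb lys
Hunk 6: at line 1 remove [wosvy] add [bdezk] -> 10 lines: azsjm bdezk oomf hzk wtz alzcp dfmqt ufwio ccvb lys
Hunk 7: at line 3 remove [hzk,wtz,alzcp] add [xil,ovj,lyq] -> 10 lines: azsjm bdezk oomf xil ovj lyq dfmqt ufwio ccvb lys
Final line count: 10

Answer: 10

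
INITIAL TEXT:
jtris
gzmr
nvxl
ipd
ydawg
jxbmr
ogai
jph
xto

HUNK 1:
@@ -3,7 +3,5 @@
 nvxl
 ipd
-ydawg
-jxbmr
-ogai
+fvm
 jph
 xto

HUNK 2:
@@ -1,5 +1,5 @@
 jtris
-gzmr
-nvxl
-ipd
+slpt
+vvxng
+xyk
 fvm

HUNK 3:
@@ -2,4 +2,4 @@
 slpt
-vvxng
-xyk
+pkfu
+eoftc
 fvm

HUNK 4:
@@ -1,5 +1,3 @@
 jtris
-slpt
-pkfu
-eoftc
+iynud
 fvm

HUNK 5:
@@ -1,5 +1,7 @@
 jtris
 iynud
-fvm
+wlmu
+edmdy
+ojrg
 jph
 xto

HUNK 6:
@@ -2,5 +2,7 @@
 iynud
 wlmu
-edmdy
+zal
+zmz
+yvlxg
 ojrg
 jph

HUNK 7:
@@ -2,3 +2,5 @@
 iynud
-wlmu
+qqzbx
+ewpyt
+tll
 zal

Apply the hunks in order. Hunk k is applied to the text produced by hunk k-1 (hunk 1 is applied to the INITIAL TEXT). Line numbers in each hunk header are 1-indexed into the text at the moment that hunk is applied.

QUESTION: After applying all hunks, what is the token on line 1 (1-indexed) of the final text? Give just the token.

Hunk 1: at line 3 remove [ydawg,jxbmr,ogai] add [fvm] -> 7 lines: jtris gzmr nvxl ipd fvm jph xto
Hunk 2: at line 1 remove [gzmr,nvxl,ipd] add [slpt,vvxng,xyk] -> 7 lines: jtris slpt vvxng xyk fvm jph xto
Hunk 3: at line 2 remove [vvxng,xyk] add [pkfu,eoftc] -> 7 lines: jtris slpt pkfu eoftc fvm jph xto
Hunk 4: at line 1 remove [slpt,pkfu,eoftc] add [iynud] -> 5 lines: jtris iynud fvm jph xto
Hunk 5: at line 1 remove [fvm] add [wlmu,edmdy,ojrg] -> 7 lines: jtris iynud wlmu edmdy ojrg jph xto
Hunk 6: at line 2 remove [edmdy] add [zal,zmz,yvlxg] -> 9 lines: jtris iynud wlmu zal zmz yvlxg ojrg jph xto
Hunk 7: at line 2 remove [wlmu] add [qqzbx,ewpyt,tll] -> 11 lines: jtris iynud qqzbx ewpyt tll zal zmz yvlxg ojrg jph xto
Final line 1: jtris

Answer: jtris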